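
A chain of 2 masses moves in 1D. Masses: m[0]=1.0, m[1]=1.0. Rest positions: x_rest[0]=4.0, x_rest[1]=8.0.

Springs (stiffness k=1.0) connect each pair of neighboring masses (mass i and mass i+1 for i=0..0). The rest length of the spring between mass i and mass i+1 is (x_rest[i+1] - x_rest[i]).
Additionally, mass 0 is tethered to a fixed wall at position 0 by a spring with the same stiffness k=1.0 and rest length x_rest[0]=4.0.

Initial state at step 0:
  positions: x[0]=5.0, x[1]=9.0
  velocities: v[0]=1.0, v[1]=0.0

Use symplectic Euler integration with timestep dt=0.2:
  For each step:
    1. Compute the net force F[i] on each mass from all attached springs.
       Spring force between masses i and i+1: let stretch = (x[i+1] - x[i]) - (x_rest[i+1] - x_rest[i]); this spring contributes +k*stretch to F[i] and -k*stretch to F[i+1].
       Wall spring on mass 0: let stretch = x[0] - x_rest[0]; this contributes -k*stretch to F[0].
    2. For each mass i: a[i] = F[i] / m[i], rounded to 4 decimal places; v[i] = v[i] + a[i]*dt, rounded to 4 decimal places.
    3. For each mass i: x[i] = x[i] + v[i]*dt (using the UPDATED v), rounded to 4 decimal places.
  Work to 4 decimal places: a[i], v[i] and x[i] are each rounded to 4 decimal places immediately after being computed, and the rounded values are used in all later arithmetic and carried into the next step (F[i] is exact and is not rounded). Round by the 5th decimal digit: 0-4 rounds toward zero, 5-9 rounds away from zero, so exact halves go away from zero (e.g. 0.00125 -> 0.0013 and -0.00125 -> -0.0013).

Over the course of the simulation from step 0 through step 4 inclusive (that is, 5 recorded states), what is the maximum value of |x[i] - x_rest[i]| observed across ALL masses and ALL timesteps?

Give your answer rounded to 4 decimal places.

Answer: 1.3133

Derivation:
Step 0: x=[5.0000 9.0000] v=[1.0000 0.0000]
Step 1: x=[5.1600 9.0000] v=[0.8000 0.0000]
Step 2: x=[5.2672 9.0064] v=[0.5360 0.0320]
Step 3: x=[5.3133 9.0232] v=[0.2304 0.0842]
Step 4: x=[5.2952 9.0516] v=[-0.0903 0.1422]
Max displacement = 1.3133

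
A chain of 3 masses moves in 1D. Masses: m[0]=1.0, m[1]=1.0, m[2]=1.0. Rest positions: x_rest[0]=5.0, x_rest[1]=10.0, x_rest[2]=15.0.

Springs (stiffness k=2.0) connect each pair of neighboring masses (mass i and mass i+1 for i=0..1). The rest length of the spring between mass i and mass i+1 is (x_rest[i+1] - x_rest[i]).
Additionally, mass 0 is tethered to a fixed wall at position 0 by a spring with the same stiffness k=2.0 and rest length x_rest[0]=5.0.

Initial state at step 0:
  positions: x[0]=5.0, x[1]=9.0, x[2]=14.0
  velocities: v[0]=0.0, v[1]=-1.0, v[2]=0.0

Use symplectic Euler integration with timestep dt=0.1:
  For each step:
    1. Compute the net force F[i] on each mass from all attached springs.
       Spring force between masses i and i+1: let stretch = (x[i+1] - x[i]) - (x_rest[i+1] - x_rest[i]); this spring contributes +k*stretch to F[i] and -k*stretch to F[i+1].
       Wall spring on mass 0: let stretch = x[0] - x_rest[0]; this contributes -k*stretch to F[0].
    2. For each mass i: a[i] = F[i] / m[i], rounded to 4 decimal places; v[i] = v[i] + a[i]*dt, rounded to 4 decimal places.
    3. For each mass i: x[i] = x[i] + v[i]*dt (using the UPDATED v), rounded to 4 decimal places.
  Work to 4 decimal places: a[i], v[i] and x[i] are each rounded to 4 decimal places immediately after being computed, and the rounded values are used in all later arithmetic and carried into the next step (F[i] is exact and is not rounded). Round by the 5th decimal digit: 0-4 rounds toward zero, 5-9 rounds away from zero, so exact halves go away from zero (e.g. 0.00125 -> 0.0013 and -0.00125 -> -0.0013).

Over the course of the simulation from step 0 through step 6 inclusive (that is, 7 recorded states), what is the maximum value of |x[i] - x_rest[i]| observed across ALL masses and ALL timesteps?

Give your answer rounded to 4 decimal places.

Step 0: x=[5.0000 9.0000 14.0000] v=[0.0000 -1.0000 0.0000]
Step 1: x=[4.9800 8.9200 14.0000] v=[-0.2000 -0.8000 0.0000]
Step 2: x=[4.9392 8.8628 13.9984] v=[-0.4080 -0.5720 -0.0160]
Step 3: x=[4.8781 8.8298 13.9941] v=[-0.6111 -0.3296 -0.0431]
Step 4: x=[4.7985 8.8211 13.9865] v=[-0.7964 -0.0871 -0.0760]
Step 5: x=[4.7033 8.8353 13.9756] v=[-0.9516 0.1415 -0.1091]
Step 6: x=[4.5967 8.8696 13.9619] v=[-1.0659 0.3432 -0.1372]
Max displacement = 1.1789

Answer: 1.1789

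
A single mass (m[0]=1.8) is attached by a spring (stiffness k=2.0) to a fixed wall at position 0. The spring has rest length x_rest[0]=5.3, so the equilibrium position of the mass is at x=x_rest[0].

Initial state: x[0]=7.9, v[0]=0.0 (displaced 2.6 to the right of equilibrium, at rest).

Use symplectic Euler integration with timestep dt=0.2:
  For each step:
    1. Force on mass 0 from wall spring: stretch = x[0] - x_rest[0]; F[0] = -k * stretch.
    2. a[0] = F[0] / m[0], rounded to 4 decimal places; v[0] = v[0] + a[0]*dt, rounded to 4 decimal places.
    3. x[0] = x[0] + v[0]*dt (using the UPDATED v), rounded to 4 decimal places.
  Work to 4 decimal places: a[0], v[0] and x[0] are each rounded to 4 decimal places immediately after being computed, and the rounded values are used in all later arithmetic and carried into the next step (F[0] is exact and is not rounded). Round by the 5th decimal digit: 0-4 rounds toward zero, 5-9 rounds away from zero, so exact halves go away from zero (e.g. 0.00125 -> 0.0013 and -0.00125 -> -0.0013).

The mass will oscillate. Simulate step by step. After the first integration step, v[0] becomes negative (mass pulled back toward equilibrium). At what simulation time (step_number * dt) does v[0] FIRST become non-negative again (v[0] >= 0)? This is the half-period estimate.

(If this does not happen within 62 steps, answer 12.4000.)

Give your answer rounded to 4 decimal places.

Step 0: x=[7.9000] v=[0.0000]
Step 1: x=[7.7844] v=[-0.5778]
Step 2: x=[7.5584] v=[-1.1299]
Step 3: x=[7.2320] v=[-1.6318]
Step 4: x=[6.8198] v=[-2.0611]
Step 5: x=[6.3400] v=[-2.3988]
Step 6: x=[5.8140] v=[-2.6299]
Step 7: x=[5.2652] v=[-2.7441]
Step 8: x=[4.7179] v=[-2.7364]
Step 9: x=[4.1965] v=[-2.6070]
Step 10: x=[3.7241] v=[-2.3618]
Step 11: x=[3.3218] v=[-2.0116]
Step 12: x=[3.0074] v=[-1.5720]
Step 13: x=[2.7949] v=[-1.0625]
Step 14: x=[2.6937] v=[-0.5058]
Step 15: x=[2.7084] v=[0.0734]
First v>=0 after going negative at step 15, time=3.0000

Answer: 3.0000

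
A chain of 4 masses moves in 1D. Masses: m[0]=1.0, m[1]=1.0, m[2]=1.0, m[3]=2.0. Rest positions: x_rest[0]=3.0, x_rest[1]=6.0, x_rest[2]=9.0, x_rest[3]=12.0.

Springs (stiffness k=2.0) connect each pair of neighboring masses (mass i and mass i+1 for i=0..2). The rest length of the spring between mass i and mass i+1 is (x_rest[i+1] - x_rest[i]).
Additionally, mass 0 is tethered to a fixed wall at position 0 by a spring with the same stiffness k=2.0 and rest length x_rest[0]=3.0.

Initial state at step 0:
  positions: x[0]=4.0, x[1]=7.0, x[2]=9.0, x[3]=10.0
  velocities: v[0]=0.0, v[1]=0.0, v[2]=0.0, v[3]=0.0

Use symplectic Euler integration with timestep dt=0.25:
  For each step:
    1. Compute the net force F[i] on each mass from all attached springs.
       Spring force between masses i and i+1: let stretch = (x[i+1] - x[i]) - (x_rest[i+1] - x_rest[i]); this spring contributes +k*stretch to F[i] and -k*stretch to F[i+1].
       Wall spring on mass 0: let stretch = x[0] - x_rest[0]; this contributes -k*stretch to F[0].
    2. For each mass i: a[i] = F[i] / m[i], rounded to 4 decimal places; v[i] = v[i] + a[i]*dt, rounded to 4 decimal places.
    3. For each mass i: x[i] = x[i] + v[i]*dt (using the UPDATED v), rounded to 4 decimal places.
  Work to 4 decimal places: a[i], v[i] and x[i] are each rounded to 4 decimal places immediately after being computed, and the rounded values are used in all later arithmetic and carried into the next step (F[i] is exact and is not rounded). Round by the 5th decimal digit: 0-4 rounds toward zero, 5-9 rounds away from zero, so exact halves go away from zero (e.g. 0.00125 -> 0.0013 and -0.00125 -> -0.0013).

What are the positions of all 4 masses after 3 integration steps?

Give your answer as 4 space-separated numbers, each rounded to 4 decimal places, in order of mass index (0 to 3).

Answer: 3.3242 6.2559 8.3965 10.6748

Derivation:
Step 0: x=[4.0000 7.0000 9.0000 10.0000] v=[0.0000 0.0000 0.0000 0.0000]
Step 1: x=[3.8750 6.8750 8.8750 10.1250] v=[-0.5000 -0.5000 -0.5000 0.5000]
Step 2: x=[3.6406 6.6250 8.6563 10.3594] v=[-0.9375 -1.0000 -0.8750 0.9375]
Step 3: x=[3.3242 6.2559 8.3965 10.6748] v=[-1.2656 -1.4766 -1.0391 1.2617]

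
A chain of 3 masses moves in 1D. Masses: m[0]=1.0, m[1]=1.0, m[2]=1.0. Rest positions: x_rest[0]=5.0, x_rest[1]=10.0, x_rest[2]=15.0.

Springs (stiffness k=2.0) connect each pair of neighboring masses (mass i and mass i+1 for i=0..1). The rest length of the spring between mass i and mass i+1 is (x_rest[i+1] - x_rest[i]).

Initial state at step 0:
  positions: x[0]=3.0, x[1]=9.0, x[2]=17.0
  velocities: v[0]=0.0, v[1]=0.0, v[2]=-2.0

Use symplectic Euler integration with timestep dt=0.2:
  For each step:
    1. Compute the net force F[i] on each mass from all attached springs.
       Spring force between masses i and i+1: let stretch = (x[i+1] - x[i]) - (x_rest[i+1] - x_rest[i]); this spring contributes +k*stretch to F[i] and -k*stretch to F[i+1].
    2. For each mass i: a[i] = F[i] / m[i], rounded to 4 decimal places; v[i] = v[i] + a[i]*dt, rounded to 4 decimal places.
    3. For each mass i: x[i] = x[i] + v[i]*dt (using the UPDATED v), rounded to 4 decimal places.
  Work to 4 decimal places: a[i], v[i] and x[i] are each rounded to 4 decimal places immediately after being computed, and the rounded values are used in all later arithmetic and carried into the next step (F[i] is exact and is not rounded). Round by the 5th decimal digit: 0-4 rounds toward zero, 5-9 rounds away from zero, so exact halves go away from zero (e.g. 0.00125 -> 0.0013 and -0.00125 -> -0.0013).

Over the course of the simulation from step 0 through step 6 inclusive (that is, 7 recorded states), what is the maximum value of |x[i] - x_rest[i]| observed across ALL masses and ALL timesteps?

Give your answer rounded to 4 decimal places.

Step 0: x=[3.0000 9.0000 17.0000] v=[0.0000 0.0000 -2.0000]
Step 1: x=[3.0800 9.1600 16.3600] v=[0.4000 0.8000 -3.2000]
Step 2: x=[3.2464 9.4096 15.5440] v=[0.8320 1.2480 -4.0800]
Step 3: x=[3.5059 9.6569 14.6372] v=[1.2973 1.2365 -4.5338]
Step 4: x=[3.8574 9.8105 13.7320] v=[1.7577 0.7682 -4.5259]
Step 5: x=[4.2852 9.8016 12.9131] v=[2.1389 -0.0444 -4.0945]
Step 6: x=[4.7543 9.6003 12.2453] v=[2.3455 -1.0064 -3.3391]
Max displacement = 2.7547

Answer: 2.7547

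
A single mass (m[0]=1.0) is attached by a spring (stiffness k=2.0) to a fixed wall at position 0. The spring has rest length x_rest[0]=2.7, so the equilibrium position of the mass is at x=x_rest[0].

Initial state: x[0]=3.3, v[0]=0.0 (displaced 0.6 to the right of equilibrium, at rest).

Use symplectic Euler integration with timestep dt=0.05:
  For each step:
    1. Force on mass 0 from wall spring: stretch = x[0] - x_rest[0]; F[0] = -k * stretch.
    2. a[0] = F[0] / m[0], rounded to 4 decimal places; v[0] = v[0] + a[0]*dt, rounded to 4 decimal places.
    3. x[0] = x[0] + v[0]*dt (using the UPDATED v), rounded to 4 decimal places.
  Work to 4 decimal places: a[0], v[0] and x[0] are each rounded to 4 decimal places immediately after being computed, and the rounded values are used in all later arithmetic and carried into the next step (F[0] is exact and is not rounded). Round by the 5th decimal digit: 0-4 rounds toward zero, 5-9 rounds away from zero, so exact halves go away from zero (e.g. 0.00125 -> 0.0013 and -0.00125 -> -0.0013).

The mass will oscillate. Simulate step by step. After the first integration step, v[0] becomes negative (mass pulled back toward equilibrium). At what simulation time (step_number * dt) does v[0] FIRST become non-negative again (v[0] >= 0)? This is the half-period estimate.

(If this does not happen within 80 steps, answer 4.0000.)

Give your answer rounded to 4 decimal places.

Step 0: x=[3.3000] v=[0.0000]
Step 1: x=[3.2970] v=[-0.0600]
Step 2: x=[3.2910] v=[-0.1197]
Step 3: x=[3.2821] v=[-0.1788]
Step 4: x=[3.2703] v=[-0.2370]
Step 5: x=[3.2556] v=[-0.2940]
Step 6: x=[3.2381] v=[-0.3496]
Step 7: x=[3.2179] v=[-0.4034]
Step 8: x=[3.1951] v=[-0.4552]
Step 9: x=[3.1699] v=[-0.5047]
Step 10: x=[3.1423] v=[-0.5517]
Step 11: x=[3.1125] v=[-0.5959]
Step 12: x=[3.0806] v=[-0.6372]
Step 13: x=[3.0468] v=[-0.6753]
Step 14: x=[3.0113] v=[-0.7100]
Step 15: x=[2.9742] v=[-0.7411]
Step 16: x=[2.9358] v=[-0.7685]
Step 17: x=[2.8962] v=[-0.7921]
Step 18: x=[2.8556] v=[-0.8117]
Step 19: x=[2.8142] v=[-0.8273]
Step 20: x=[2.7723] v=[-0.8387]
Step 21: x=[2.7300] v=[-0.8459]
Step 22: x=[2.6876] v=[-0.8489]
Step 23: x=[2.6452] v=[-0.8477]
Step 24: x=[2.6031] v=[-0.8422]
Step 25: x=[2.5615] v=[-0.8325]
Step 26: x=[2.5206] v=[-0.8187]
Step 27: x=[2.4806] v=[-0.8008]
Step 28: x=[2.4417] v=[-0.7789]
Step 29: x=[2.4040] v=[-0.7531]
Step 30: x=[2.3678] v=[-0.7235]
Step 31: x=[2.3333] v=[-0.6903]
Step 32: x=[2.3006] v=[-0.6536]
Step 33: x=[2.2699] v=[-0.6137]
Step 34: x=[2.2414] v=[-0.5707]
Step 35: x=[2.2152] v=[-0.5248]
Step 36: x=[2.1914] v=[-0.4763]
Step 37: x=[2.1701] v=[-0.4254]
Step 38: x=[2.1515] v=[-0.3724]
Step 39: x=[2.1356] v=[-0.3176]
Step 40: x=[2.1225] v=[-0.2612]
Step 41: x=[2.1123] v=[-0.2035]
Step 42: x=[2.1051] v=[-0.1447]
Step 43: x=[2.1008] v=[-0.0852]
Step 44: x=[2.0995] v=[-0.0253]
Step 45: x=[2.1012] v=[0.0348]
First v>=0 after going negative at step 45, time=2.2500

Answer: 2.2500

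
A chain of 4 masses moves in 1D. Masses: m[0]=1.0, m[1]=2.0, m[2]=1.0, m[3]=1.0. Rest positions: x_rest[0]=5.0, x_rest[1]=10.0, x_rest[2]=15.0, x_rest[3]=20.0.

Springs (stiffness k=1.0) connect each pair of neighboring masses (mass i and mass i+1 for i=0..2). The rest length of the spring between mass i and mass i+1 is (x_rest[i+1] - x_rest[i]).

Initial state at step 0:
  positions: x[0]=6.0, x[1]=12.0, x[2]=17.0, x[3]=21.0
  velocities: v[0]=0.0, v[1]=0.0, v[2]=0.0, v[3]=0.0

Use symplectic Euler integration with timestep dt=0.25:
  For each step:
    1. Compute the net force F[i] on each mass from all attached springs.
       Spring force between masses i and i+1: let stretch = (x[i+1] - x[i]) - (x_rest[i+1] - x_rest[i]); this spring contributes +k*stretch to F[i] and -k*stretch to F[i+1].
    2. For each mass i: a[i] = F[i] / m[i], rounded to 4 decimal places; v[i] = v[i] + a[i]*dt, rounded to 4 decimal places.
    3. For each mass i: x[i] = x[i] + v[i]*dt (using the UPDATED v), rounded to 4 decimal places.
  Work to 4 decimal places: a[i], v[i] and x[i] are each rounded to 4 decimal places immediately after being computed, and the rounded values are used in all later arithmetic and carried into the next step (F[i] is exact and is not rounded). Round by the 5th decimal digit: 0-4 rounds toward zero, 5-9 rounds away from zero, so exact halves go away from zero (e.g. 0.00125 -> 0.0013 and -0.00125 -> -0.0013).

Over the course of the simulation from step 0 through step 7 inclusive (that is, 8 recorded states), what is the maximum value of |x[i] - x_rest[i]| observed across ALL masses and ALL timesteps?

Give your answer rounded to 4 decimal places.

Step 0: x=[6.0000 12.0000 17.0000 21.0000] v=[0.0000 0.0000 0.0000 0.0000]
Step 1: x=[6.0625 11.9688 16.9375 21.0625] v=[0.2500 -0.1250 -0.2500 0.2500]
Step 2: x=[6.1817 11.9083 16.8223 21.1797] v=[0.4766 -0.2422 -0.4609 0.4688]
Step 3: x=[6.3463 11.8224 16.6723 21.3371] v=[0.6583 -0.3438 -0.6001 0.6295]
Step 4: x=[6.5406 11.7169 16.5107 21.5154] v=[0.7773 -0.4221 -0.6464 0.7133]
Step 5: x=[6.7460 11.5994 16.3623 21.6934] v=[0.8214 -0.4699 -0.5937 0.7121]
Step 6: x=[6.9422 11.4791 16.2494 21.8507] v=[0.7848 -0.4812 -0.4517 0.6293]
Step 7: x=[7.1095 11.3661 16.1884 21.9705] v=[0.6690 -0.4520 -0.2440 0.4790]
Max displacement = 2.1095

Answer: 2.1095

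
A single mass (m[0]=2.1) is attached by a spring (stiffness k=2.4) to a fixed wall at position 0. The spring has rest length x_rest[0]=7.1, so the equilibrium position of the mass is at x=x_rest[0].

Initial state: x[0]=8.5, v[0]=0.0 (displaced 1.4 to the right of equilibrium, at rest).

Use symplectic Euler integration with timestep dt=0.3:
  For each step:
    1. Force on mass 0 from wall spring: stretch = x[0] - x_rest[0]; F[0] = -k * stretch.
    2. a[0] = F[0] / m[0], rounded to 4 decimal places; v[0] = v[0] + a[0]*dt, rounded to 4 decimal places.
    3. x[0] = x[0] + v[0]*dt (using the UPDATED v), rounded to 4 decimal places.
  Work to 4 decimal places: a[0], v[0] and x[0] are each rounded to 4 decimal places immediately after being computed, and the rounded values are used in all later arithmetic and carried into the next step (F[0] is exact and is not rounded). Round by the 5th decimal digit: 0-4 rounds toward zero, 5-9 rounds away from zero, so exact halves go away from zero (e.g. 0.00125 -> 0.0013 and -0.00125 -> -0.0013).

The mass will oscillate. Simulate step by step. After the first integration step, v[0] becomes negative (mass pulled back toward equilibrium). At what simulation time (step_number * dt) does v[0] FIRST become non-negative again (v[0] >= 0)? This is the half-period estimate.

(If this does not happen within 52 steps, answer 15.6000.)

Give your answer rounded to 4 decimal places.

Step 0: x=[8.5000] v=[0.0000]
Step 1: x=[8.3560] v=[-0.4800]
Step 2: x=[8.0828] v=[-0.9106]
Step 3: x=[7.7085] v=[-1.2476]
Step 4: x=[7.2716] v=[-1.4562]
Step 5: x=[6.8171] v=[-1.5150]
Step 6: x=[6.3917] v=[-1.4180]
Step 7: x=[6.0391] v=[-1.1752]
Step 8: x=[5.7957] v=[-0.8115]
Step 9: x=[5.6864] v=[-0.3643]
Step 10: x=[5.7225] v=[0.1204]
First v>=0 after going negative at step 10, time=3.0000

Answer: 3.0000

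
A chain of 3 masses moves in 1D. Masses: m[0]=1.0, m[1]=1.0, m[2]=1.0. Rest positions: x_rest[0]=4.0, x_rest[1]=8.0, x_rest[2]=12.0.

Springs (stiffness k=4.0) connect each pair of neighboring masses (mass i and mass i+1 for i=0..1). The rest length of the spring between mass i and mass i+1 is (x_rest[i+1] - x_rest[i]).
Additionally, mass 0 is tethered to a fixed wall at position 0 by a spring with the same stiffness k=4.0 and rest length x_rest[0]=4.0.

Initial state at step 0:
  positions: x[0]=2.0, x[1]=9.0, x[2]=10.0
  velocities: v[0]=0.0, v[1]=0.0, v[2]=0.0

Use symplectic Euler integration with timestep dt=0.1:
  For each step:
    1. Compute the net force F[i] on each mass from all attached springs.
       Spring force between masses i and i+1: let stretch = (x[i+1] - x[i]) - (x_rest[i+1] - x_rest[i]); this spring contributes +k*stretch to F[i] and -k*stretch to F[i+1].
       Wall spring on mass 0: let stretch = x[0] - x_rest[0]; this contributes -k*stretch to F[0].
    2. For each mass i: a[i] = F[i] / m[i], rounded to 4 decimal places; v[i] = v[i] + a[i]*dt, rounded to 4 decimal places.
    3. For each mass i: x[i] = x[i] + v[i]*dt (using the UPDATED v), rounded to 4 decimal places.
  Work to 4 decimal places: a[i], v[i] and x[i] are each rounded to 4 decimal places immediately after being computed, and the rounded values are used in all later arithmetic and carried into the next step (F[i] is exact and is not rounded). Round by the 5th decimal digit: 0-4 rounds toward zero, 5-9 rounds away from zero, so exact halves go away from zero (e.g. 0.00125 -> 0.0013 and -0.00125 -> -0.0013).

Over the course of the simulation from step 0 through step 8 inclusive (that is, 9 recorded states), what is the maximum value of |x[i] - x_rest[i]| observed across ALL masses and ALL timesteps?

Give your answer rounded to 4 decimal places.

Answer: 2.5938

Derivation:
Step 0: x=[2.0000 9.0000 10.0000] v=[0.0000 0.0000 0.0000]
Step 1: x=[2.2000 8.7600 10.1200] v=[2.0000 -2.4000 1.2000]
Step 2: x=[2.5744 8.3120 10.3456] v=[3.7440 -4.4800 2.2560]
Step 3: x=[3.0753 7.7158 10.6499] v=[5.0093 -5.9616 3.0426]
Step 4: x=[3.6388 7.0514 10.9968] v=[5.6354 -6.6442 3.4690]
Step 5: x=[4.1933 6.4083 11.3459] v=[5.5449 -6.4311 3.4908]
Step 6: x=[4.6687 5.8741 11.6575] v=[4.7536 -5.3421 3.1158]
Step 7: x=[5.0055 5.5230 11.8977] v=[3.3683 -3.5109 2.4024]
Step 8: x=[5.1628 5.4062 12.0430] v=[1.5731 -1.1680 1.4525]
Max displacement = 2.5938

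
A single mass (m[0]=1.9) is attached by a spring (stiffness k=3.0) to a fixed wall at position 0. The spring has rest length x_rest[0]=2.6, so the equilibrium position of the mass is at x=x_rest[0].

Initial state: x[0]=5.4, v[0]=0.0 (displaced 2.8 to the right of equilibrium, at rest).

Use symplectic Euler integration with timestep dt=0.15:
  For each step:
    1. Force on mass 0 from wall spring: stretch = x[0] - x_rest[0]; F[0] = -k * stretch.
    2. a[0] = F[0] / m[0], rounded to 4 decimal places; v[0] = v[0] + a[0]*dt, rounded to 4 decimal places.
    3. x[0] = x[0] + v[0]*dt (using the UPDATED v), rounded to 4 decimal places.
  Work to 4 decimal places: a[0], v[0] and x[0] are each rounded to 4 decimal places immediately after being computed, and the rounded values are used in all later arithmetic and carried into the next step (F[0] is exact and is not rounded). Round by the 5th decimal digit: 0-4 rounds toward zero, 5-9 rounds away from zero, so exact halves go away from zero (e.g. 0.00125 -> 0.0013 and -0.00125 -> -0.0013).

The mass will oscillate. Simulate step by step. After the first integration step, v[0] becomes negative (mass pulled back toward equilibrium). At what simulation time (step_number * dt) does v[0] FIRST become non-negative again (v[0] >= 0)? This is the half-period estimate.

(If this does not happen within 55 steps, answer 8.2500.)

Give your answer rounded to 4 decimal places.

Step 0: x=[5.4000] v=[0.0000]
Step 1: x=[5.3005] v=[-0.6632]
Step 2: x=[5.1051] v=[-1.3028]
Step 3: x=[4.8207] v=[-1.8961]
Step 4: x=[4.4574] v=[-2.4221]
Step 5: x=[4.0281] v=[-2.8620]
Step 6: x=[3.5481] v=[-3.2002]
Step 7: x=[3.0344] v=[-3.4248]
Step 8: x=[2.5052] v=[-3.5277]
Step 9: x=[1.9794] v=[-3.5052]
Step 10: x=[1.4757] v=[-3.3582]
Step 11: x=[1.0119] v=[-3.0919]
Step 12: x=[0.6045] v=[-2.7158]
Step 13: x=[0.2680] v=[-2.2432]
Step 14: x=[0.0144] v=[-1.6909]
Step 15: x=[-0.1474] v=[-1.0785]
Step 16: x=[-0.2116] v=[-0.4278]
Step 17: x=[-0.1759] v=[0.2381]
First v>=0 after going negative at step 17, time=2.5500

Answer: 2.5500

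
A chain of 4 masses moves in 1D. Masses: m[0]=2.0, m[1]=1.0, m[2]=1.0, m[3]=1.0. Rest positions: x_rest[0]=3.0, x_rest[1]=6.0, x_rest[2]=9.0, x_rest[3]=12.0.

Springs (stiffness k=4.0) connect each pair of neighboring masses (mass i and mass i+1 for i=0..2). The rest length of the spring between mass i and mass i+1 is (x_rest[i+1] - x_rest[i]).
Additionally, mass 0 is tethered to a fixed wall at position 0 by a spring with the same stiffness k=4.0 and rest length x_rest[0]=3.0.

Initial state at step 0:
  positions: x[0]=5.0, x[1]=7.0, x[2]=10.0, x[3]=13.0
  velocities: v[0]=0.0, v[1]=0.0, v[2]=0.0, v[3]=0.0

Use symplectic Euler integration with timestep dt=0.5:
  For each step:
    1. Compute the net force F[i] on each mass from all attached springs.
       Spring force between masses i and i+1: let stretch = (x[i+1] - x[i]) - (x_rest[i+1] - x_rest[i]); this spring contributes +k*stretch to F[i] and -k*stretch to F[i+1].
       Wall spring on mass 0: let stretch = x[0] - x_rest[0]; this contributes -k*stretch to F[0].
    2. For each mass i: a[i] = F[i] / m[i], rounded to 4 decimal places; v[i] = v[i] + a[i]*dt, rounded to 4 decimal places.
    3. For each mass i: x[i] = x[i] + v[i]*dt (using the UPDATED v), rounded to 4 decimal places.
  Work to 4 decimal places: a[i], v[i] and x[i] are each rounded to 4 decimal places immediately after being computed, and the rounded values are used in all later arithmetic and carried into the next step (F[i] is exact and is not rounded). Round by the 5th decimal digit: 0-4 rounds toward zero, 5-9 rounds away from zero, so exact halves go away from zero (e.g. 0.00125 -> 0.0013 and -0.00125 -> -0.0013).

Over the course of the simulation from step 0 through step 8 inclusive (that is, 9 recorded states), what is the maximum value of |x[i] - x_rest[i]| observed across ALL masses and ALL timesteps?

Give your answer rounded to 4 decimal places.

Step 0: x=[5.0000 7.0000 10.0000 13.0000] v=[0.0000 0.0000 0.0000 0.0000]
Step 1: x=[3.5000 8.0000 10.0000 13.0000] v=[-3.0000 2.0000 0.0000 0.0000]
Step 2: x=[2.5000 6.5000 11.0000 13.0000] v=[-2.0000 -3.0000 2.0000 0.0000]
Step 3: x=[2.2500 5.5000 9.5000 14.0000] v=[-0.5000 -2.0000 -3.0000 2.0000]
Step 4: x=[2.5000 5.2500 8.5000 13.5000] v=[0.5000 -0.5000 -2.0000 -1.0000]
Step 5: x=[2.8750 5.5000 9.2500 11.0000] v=[0.7500 0.5000 1.5000 -5.0000]
Step 6: x=[3.1250 6.8750 8.0000 9.7500] v=[0.5000 2.7500 -2.5000 -2.5000]
Step 7: x=[3.6875 5.6250 7.3750 9.7500] v=[1.1250 -2.5000 -1.2500 0.0000]
Step 8: x=[3.3750 4.1875 7.3750 10.3750] v=[-0.6250 -2.8750 0.0000 1.2500]
Max displacement = 2.2500

Answer: 2.2500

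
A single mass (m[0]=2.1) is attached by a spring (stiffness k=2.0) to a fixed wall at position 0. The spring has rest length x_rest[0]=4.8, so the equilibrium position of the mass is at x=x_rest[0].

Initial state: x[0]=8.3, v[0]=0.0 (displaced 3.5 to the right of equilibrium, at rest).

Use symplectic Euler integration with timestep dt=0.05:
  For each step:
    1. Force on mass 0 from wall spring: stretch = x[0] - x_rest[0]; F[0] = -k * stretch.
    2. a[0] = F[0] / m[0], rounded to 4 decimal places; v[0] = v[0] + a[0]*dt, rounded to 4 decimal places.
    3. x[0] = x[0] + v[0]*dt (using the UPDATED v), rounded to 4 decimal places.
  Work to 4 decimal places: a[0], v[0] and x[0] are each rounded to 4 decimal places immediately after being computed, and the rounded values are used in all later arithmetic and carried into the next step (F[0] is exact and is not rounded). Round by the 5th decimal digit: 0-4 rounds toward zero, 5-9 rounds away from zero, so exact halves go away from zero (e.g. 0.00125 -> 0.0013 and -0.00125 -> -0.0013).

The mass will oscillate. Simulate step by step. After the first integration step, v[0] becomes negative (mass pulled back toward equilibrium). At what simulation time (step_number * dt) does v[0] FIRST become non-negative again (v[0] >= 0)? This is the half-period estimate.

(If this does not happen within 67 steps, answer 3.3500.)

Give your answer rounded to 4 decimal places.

Answer: 3.2500

Derivation:
Step 0: x=[8.3000] v=[0.0000]
Step 1: x=[8.2917] v=[-0.1667]
Step 2: x=[8.2751] v=[-0.3330]
Step 3: x=[8.2502] v=[-0.4985]
Step 4: x=[8.2171] v=[-0.6628]
Step 5: x=[8.1758] v=[-0.8255]
Step 6: x=[8.1265] v=[-0.9863]
Step 7: x=[8.0693] v=[-1.1447]
Step 8: x=[8.0043] v=[-1.3004]
Step 9: x=[7.9317] v=[-1.4530]
Step 10: x=[7.8516] v=[-1.6021]
Step 11: x=[7.7642] v=[-1.7474]
Step 12: x=[7.6698] v=[-1.8886]
Step 13: x=[7.5685] v=[-2.0253]
Step 14: x=[7.4606] v=[-2.1571]
Step 15: x=[7.3464] v=[-2.2838]
Step 16: x=[7.2261] v=[-2.4051]
Step 17: x=[7.1001] v=[-2.5206]
Step 18: x=[6.9686] v=[-2.6301]
Step 19: x=[6.8319] v=[-2.7334]
Step 20: x=[6.6904] v=[-2.8302]
Step 21: x=[6.5444] v=[-2.9202]
Step 22: x=[6.3942] v=[-3.0033]
Step 23: x=[6.2402] v=[-3.0792]
Step 24: x=[6.0828] v=[-3.1478]
Step 25: x=[5.9224] v=[-3.2089]
Step 26: x=[5.7593] v=[-3.2624]
Step 27: x=[5.5939] v=[-3.3081]
Step 28: x=[5.4266] v=[-3.3459]
Step 29: x=[5.2578] v=[-3.3757]
Step 30: x=[5.0879] v=[-3.3975]
Step 31: x=[4.9173] v=[-3.4112]
Step 32: x=[4.7465] v=[-3.4168]
Step 33: x=[4.5758] v=[-3.4143]
Step 34: x=[4.4056] v=[-3.4036]
Step 35: x=[4.2364] v=[-3.3848]
Step 36: x=[4.0685] v=[-3.3580]
Step 37: x=[3.9023] v=[-3.3232]
Step 38: x=[3.7383] v=[-3.2805]
Step 39: x=[3.5768] v=[-3.2299]
Step 40: x=[3.4182] v=[-3.1717]
Step 41: x=[3.2629] v=[-3.1059]
Step 42: x=[3.1113] v=[-3.0327]
Step 43: x=[2.9637] v=[-2.9523]
Step 44: x=[2.8205] v=[-2.8649]
Step 45: x=[2.6820] v=[-2.7706]
Step 46: x=[2.5485] v=[-2.6697]
Step 47: x=[2.4204] v=[-2.5625]
Step 48: x=[2.2979] v=[-2.4492]
Step 49: x=[2.1814] v=[-2.3301]
Step 50: x=[2.0711] v=[-2.2054]
Step 51: x=[1.9673] v=[-2.0755]
Step 52: x=[1.8703] v=[-1.9406]
Step 53: x=[1.7802] v=[-1.8011]
Step 54: x=[1.6973] v=[-1.6573]
Step 55: x=[1.6218] v=[-1.5096]
Step 56: x=[1.5539] v=[-1.3583]
Step 57: x=[1.4937] v=[-1.2037]
Step 58: x=[1.4414] v=[-1.0463]
Step 59: x=[1.3971] v=[-0.8864]
Step 60: x=[1.3609] v=[-0.7244]
Step 61: x=[1.3329] v=[-0.5606]
Step 62: x=[1.3131] v=[-0.3955]
Step 63: x=[1.3016] v=[-0.2295]
Step 64: x=[1.2985] v=[-0.0629]
Step 65: x=[1.3037] v=[0.1038]
First v>=0 after going negative at step 65, time=3.2500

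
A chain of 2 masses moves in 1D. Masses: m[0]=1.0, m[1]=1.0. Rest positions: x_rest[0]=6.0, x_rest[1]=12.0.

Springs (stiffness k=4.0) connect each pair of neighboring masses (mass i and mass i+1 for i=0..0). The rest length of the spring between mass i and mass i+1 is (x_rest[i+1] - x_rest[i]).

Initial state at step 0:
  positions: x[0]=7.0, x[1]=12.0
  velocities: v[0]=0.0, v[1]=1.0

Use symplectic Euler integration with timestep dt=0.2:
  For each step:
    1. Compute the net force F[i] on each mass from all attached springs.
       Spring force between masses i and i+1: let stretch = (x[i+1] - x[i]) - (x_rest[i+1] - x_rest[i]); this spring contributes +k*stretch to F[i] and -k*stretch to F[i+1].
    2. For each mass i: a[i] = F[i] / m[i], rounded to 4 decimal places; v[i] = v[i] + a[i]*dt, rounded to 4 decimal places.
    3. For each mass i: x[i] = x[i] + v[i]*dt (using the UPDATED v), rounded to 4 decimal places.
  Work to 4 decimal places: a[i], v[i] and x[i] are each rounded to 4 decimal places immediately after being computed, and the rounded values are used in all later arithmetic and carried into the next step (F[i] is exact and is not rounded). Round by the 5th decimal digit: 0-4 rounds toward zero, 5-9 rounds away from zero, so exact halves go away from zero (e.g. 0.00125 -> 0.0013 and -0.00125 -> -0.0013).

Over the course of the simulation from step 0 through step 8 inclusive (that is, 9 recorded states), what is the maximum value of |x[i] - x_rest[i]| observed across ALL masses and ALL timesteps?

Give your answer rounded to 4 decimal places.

Step 0: x=[7.0000 12.0000] v=[0.0000 1.0000]
Step 1: x=[6.8400 12.3600] v=[-0.8000 1.8000]
Step 2: x=[6.6032 12.7968] v=[-1.1840 2.1840]
Step 3: x=[6.3974 13.2026] v=[-1.0291 2.0291]
Step 4: x=[6.3204 13.4796] v=[-0.3849 1.3849]
Step 5: x=[6.4289 13.5711] v=[0.5425 0.4575]
Step 6: x=[6.7202 13.4798] v=[1.4563 -0.4563]
Step 7: x=[7.1330 13.2670] v=[2.0640 -1.0640]
Step 8: x=[7.5672 13.0328] v=[2.1712 -1.1712]
Max displacement = 1.5711

Answer: 1.5711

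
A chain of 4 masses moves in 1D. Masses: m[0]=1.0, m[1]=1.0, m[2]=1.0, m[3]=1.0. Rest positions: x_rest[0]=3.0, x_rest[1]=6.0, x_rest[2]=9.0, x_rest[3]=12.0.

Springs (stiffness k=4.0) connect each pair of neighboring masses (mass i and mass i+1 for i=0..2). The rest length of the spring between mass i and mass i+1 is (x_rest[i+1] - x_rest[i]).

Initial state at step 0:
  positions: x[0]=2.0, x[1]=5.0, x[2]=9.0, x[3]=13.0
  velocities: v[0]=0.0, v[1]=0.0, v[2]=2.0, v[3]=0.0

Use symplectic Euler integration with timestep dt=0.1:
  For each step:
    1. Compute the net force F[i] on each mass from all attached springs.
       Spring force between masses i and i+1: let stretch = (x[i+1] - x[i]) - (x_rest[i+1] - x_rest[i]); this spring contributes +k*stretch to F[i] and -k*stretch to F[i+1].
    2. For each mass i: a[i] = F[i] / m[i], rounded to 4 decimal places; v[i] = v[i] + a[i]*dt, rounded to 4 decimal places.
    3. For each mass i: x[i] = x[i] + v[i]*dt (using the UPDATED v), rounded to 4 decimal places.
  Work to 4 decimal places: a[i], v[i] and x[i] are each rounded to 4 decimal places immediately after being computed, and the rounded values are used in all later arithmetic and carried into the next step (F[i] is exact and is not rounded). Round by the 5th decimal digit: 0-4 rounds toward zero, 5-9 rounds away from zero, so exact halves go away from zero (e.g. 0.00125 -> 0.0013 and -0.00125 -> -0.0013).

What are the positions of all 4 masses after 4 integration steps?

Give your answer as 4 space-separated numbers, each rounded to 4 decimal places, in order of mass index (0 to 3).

Step 0: x=[2.0000 5.0000 9.0000 13.0000] v=[0.0000 0.0000 2.0000 0.0000]
Step 1: x=[2.0000 5.0400 9.2000 12.9600] v=[0.0000 0.4000 2.0000 -0.4000]
Step 2: x=[2.0016 5.1248 9.3840 12.8896] v=[0.0160 0.8480 1.8400 -0.7040]
Step 3: x=[2.0081 5.2550 9.5379 12.7990] v=[0.0653 1.3024 1.5386 -0.9062]
Step 4: x=[2.0245 5.4267 9.6509 12.6979] v=[0.1641 1.7168 1.1299 -1.0106]

Answer: 2.0245 5.4267 9.6509 12.6979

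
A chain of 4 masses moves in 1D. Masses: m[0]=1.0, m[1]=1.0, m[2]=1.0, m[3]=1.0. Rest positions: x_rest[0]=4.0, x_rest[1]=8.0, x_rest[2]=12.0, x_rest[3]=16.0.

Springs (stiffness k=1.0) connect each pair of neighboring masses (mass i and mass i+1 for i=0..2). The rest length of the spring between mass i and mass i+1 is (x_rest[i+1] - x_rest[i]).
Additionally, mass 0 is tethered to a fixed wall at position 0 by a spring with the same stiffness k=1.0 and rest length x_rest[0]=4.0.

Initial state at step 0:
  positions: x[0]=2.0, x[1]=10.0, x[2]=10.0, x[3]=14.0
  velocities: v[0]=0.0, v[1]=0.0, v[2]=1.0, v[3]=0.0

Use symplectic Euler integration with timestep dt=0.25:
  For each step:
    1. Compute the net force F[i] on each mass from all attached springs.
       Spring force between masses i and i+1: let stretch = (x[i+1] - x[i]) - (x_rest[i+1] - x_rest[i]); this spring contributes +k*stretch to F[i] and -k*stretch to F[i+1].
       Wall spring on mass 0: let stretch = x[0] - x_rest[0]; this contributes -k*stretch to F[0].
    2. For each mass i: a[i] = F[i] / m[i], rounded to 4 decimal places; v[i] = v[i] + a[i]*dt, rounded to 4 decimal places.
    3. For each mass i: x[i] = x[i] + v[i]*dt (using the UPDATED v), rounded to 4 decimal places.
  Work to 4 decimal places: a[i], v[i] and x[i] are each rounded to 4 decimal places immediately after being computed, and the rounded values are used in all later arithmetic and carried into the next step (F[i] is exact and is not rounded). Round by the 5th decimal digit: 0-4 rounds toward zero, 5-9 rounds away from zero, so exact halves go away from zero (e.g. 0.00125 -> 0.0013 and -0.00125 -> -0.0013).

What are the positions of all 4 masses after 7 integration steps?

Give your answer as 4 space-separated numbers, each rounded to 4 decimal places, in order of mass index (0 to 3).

Answer: 5.6155 5.4684 12.3825 15.6973

Derivation:
Step 0: x=[2.0000 10.0000 10.0000 14.0000] v=[0.0000 0.0000 1.0000 0.0000]
Step 1: x=[2.3750 9.5000 10.5000 14.0000] v=[1.5000 -2.0000 2.0000 0.0000]
Step 2: x=[3.0469 8.6172 11.1563 14.0313] v=[2.6875 -3.5313 2.6250 0.1250]
Step 3: x=[3.8765 7.5449 11.8336 14.1329] v=[3.3184 -4.2891 2.7090 0.4063]
Step 4: x=[4.6931 6.5114 12.3865 14.3408] v=[3.2664 -4.1340 2.2117 0.8315]
Step 5: x=[5.3300 5.7315 12.6944 14.6765] v=[2.5477 -3.1198 1.2315 1.3429]
Step 6: x=[5.6589 5.3616 12.6910 15.1384] v=[1.3156 -1.4795 -0.0137 1.8474]
Step 7: x=[5.6155 5.4684 12.3825 15.6973] v=[-0.1735 0.4272 -1.2342 2.2356]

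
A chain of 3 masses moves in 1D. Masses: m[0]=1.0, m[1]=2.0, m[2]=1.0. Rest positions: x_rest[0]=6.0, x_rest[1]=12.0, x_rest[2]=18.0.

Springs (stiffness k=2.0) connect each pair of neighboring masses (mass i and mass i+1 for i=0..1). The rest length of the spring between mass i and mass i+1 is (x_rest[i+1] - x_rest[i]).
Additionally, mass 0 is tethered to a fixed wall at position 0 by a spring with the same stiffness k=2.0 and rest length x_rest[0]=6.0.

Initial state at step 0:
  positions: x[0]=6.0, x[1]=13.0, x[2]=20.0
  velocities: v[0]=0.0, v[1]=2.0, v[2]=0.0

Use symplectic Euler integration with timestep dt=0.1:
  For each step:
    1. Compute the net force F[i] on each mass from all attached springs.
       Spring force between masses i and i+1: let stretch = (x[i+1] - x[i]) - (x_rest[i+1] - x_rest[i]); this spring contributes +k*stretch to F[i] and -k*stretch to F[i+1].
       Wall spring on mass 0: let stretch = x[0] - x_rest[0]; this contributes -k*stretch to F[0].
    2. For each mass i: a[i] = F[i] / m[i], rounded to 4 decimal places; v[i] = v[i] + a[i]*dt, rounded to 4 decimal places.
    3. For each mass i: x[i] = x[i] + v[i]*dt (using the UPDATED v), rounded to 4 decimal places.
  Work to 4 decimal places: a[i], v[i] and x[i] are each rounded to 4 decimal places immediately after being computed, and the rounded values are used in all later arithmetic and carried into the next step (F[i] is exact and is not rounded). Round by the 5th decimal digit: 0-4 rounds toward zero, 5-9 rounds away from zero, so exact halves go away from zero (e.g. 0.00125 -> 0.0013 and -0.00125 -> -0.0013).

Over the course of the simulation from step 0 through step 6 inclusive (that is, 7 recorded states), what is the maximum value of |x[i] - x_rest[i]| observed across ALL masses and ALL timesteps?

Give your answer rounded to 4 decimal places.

Step 0: x=[6.0000 13.0000 20.0000] v=[0.0000 2.0000 0.0000]
Step 1: x=[6.0200 13.2000 19.9800] v=[0.2000 2.0000 -0.2000]
Step 2: x=[6.0632 13.3960 19.9444] v=[0.4320 1.9600 -0.3560]
Step 3: x=[6.1318 13.5842 19.8978] v=[0.6859 1.8816 -0.4657]
Step 4: x=[6.2268 13.7610 19.8450] v=[0.9500 1.7677 -0.5284]
Step 5: x=[6.3480 13.9233 19.7905] v=[1.2115 1.6227 -0.5452]
Step 6: x=[6.4937 14.0685 19.7386] v=[1.4570 1.4519 -0.5186]
Max displacement = 2.0685

Answer: 2.0685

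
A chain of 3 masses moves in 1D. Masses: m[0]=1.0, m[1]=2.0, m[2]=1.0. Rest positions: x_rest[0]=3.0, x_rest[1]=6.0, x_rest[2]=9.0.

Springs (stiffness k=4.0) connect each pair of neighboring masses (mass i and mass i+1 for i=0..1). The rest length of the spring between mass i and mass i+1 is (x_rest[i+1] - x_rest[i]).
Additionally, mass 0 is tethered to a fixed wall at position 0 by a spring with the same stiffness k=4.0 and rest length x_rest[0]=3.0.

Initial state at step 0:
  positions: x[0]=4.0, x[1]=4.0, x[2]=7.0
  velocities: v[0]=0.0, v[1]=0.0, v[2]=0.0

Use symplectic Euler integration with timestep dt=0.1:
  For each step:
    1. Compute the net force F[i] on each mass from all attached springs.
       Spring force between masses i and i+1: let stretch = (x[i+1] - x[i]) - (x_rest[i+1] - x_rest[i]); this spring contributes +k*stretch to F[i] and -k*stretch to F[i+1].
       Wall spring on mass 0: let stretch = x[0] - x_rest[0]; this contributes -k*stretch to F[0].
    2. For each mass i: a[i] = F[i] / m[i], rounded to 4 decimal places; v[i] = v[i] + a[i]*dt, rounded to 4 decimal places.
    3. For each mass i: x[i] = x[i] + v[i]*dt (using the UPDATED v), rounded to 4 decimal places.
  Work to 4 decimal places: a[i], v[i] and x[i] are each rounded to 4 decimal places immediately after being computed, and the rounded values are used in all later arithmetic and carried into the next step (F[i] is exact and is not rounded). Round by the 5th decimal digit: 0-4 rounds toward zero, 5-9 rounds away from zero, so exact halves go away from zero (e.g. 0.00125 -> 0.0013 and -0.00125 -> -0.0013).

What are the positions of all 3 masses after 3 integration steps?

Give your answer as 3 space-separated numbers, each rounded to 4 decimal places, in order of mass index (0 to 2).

Answer: 3.1146 4.3326 7.0117

Derivation:
Step 0: x=[4.0000 4.0000 7.0000] v=[0.0000 0.0000 0.0000]
Step 1: x=[3.8400 4.0600 7.0000] v=[-1.6000 0.6000 0.0000]
Step 2: x=[3.5352 4.1744 7.0024] v=[-3.0480 1.1440 0.0240]
Step 3: x=[3.1146 4.3326 7.0117] v=[-4.2064 1.5818 0.0928]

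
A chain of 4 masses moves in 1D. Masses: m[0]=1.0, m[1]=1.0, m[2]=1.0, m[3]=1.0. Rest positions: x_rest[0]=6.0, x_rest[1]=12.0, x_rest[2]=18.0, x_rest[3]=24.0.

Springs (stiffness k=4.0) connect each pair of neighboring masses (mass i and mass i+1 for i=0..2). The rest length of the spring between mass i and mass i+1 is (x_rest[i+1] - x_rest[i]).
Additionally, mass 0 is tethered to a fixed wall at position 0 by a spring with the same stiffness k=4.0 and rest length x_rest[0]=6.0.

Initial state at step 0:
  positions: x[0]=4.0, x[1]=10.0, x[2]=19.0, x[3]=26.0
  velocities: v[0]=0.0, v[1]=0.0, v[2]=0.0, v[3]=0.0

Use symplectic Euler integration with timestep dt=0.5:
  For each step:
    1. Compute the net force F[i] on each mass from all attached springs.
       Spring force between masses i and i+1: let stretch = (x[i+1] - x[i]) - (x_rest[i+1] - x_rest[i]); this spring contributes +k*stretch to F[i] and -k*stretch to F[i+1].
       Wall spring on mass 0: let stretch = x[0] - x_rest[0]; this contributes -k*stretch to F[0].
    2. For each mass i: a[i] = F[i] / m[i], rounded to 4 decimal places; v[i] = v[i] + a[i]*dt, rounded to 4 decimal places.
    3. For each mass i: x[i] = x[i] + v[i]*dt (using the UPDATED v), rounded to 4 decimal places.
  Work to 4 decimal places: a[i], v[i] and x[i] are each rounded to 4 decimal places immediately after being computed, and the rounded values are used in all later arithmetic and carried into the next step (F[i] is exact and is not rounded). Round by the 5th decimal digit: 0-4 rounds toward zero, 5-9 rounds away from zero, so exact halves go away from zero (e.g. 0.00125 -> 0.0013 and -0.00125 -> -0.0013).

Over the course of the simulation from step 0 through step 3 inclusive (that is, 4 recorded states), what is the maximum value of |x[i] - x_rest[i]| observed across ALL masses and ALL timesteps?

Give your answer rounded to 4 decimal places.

Step 0: x=[4.0000 10.0000 19.0000 26.0000] v=[0.0000 0.0000 0.0000 0.0000]
Step 1: x=[6.0000 13.0000 17.0000 25.0000] v=[4.0000 6.0000 -4.0000 -2.0000]
Step 2: x=[9.0000 13.0000 19.0000 22.0000] v=[6.0000 0.0000 4.0000 -6.0000]
Step 3: x=[7.0000 15.0000 18.0000 22.0000] v=[-4.0000 4.0000 -2.0000 0.0000]
Max displacement = 3.0000

Answer: 3.0000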